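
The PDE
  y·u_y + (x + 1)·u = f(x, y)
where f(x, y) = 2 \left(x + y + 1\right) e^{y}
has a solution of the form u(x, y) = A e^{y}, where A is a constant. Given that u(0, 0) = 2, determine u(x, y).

Substitute the ansatz u = A e^{y} into the left-hand side.
Derivatives of the ansatz:
  u_y = A e^{y}
Term by term:
  y·u_y = A y e^{y}
  (x + 1)·u = A x e^{y} + A e^{y}
So the left-hand side equals
  A x e^{y} + A y e^{y} + A e^{y}
This must equal f(x, y) identically; expanded, f = 2 x e^{y} + 2 y e^{y} + 2 e^{y}.
Matching coefficients of the independent functions:
  [x e^{y}, y e^{y}, e^{y}]:  A = 2
Solving: A = 2.
Check against the point condition:
  u(0, 0) = 2  ⟹  A = 2  ✓
Hence u(x, y) = 2 e^{y}.

Answer: u(x, y) = 2 e^{y}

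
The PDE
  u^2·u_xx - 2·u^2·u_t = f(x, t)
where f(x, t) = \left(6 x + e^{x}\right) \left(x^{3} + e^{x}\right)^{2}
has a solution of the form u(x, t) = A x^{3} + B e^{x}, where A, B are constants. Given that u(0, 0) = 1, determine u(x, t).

Substitute the ansatz u = A x^{3} + B e^{x} into the left-hand side.
Derivatives of the ansatz:
  u_xx = 6 A x + B e^{x}
  u_t = 0
Term by term:
  u^2·u_xx = 6 A^{3} x^{7} + A^{2} B x^{6} e^{x} + 12 A^{2} B x^{4} e^{x} + 2 A B^{2} x^{3} e^{2 x} + 6 A B^{2} x e^{2 x} + B^{3} e^{3 x}
  -2·u^2·u_t = 0
So the left-hand side equals
  6 A^{3} x^{7} + A^{2} B x^{6} e^{x} + 12 A^{2} B x^{4} e^{x} + 2 A B^{2} x^{3} e^{2 x} + 6 A B^{2} x e^{2 x} + B^{3} e^{3 x}
This must equal f(x, t) identically; expanded, f = 6 x^{7} + x^{6} e^{x} + 12 x^{4} e^{x} + 2 x^{3} e^{2 x} + 6 x e^{2 x} + e^{3 x}.
Matching coefficients of the independent functions:
  [x^{7}]:  6 A^{3} = 6
  [x e^{2 x}]:  6 A B^{2} = 6
  [x^{3} e^{2 x}]:  2 A B^{2} = 2
  [x^{4} e^{x}]:  12 A^{2} B = 12
  [x^{6} e^{x}]:  A^{2} B = 1
  [e^{3 x}]:  B^{3} = 1
Solving: A = 1, B = 1.
Check against the point condition:
  u(0, 0) = 1  ⟹  B = 1  ✓
Hence u(x, t) = x^{3} + e^{x}.

Answer: u(x, t) = x^{3} + e^{x}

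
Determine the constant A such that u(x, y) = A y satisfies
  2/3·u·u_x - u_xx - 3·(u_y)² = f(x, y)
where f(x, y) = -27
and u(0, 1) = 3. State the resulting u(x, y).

Substitute the ansatz u = A y into the left-hand side.
Derivatives of the ansatz:
  u_x = 0
  u_xx = 0
  u_y = A
Term by term:
  2/3·u·u_x = 0
  -u_xx = 0
  -3·(u_y)² = - 3 A^{2}
So the left-hand side equals
  - 3 A^{2}
This must equal f(x, y) = -27 identically.
Matching coefficients of the independent functions:
  [constant term]:  - 3 A^{2} = -27
These equations allow (A) = (-3) or (3).
Impose the point condition(s):
  u(0, 1) = 3  ⟹  A = 3
Only A = 3 satisfies everything.
Hence u(x, y) = 3 y.

Answer: u(x, y) = 3 y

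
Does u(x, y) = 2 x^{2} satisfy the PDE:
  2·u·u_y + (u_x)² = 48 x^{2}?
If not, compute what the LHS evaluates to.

Answer: No, the LHS evaluates to 16 x^{2}

Derivation:
Evaluate each term of the left-hand side for u = 2 x^{2}.
Derivatives:
  u_y = 0
  u_x = 4 x
Terms:
  2·u·u_y = 0
  (u_x)² = 16 x^{2}
Sum: LHS = 16 x^{2}
Given right-hand side: 48 x^{2}. Difference LHS − RHS = - 32 x^{2} ≠ 0, so u is not a solution.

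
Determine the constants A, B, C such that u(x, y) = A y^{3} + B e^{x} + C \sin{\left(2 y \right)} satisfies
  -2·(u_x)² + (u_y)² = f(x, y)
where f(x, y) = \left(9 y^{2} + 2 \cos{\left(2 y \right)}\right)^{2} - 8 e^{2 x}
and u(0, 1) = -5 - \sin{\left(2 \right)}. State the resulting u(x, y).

Substitute the ansatz u = A y^{3} + B e^{x} + C \sin{\left(2 y \right)} into the left-hand side.
Derivatives of the ansatz:
  u_x = B e^{x}
  u_y = 3 A y^{2} + 2 C \cos{\left(2 y \right)}
Term by term:
  -2·(u_x)² = - 2 B^{2} e^{2 x}
  (u_y)² = 9 A^{2} y^{4} + 12 A C y^{2} \cos{\left(2 y \right)} + 4 C^{2} \cos^{2}{\left(2 y \right)}
So the left-hand side equals
  9 A^{2} y^{4} + 12 A C y^{2} \cos{\left(2 y \right)} - 2 B^{2} e^{2 x} + 4 C^{2} \cos^{2}{\left(2 y \right)}
This must equal f(x, y) identically; expanded, f = 81 y^{4} + 36 y^{2} \cos{\left(2 y \right)} - 8 e^{2 x} + 4 \cos^{2}{\left(2 y \right)}.
Matching coefficients of the independent functions:
  [y^{4}]:  9 A^{2} = 81
  [y^{2} \cos{\left(2 y \right)}]:  12 A C = 36
  [e^{2 x}]:  - 2 B^{2} = -8
  [\cos^{2}{\left(2 y \right)}]:  4 C^{2} = 4
These equations allow (A, B, C) = (-3, -2, -1) or (-3, 2, -1) or (3, -2, 1) or (3, 2, 1).
Impose the point condition(s):
  u(0, 1) = -5 - \sin{\left(2 \right)}  ⟹  A + B + C \sin{\left(2 \right)} = -5 - \sin{\left(2 \right)}
Only A = -3, B = -2, C = -1 satisfies everything.
Hence u(x, y) = - 3 y^{3} - 2 e^{x} - \sin{\left(2 y \right)}.

Answer: u(x, y) = - 3 y^{3} - 2 e^{x} - \sin{\left(2 y \right)}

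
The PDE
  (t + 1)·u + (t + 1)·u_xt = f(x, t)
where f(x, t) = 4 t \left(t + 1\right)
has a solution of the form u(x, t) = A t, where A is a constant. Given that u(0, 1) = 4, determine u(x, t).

Answer: u(x, t) = 4 t

Derivation:
Substitute the ansatz u = A t into the left-hand side.
Derivatives of the ansatz:
  u_xt = 0
Term by term:
  (t + 1)·u = A t^{2} + A t
  (t + 1)·u_xt = 0
So the left-hand side equals
  A t^{2} + A t
This must equal f(x, t) identically; expanded, f = 4 t^{2} + 4 t.
Matching coefficients of the independent functions:
  [t, t^{2}]:  A = 4
Solving: A = 4.
Check against the point condition:
  u(0, 1) = 4  ⟹  A = 4  ✓
Hence u(x, t) = 4 t.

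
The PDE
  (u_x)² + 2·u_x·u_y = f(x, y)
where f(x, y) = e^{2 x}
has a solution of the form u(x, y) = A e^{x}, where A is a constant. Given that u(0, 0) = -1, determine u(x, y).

Substitute the ansatz u = A e^{x} into the left-hand side.
Derivatives of the ansatz:
  u_x = A e^{x}
  u_y = 0
Term by term:
  (u_x)² = A^{2} e^{2 x}
  2·u_x·u_y = 0
So the left-hand side equals
  A^{2} e^{2 x}
This must equal f(x, y) = e^{2 x} identically.
Matching coefficients of the independent functions:
  [e^{2 x}]:  A^{2} = 1
These equations allow (A) = (-1) or (1).
Impose the point condition(s):
  u(0, 0) = -1  ⟹  A = -1
Only A = -1 satisfies everything.
Hence u(x, y) = - e^{x}.

Answer: u(x, y) = - e^{x}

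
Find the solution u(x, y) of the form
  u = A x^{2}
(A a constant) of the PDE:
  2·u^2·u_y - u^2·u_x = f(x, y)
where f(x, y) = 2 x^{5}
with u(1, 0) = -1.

Substitute the ansatz u = A x^{2} into the left-hand side.
Derivatives of the ansatz:
  u_y = 0
  u_x = 2 A x
Term by term:
  2·u^2·u_y = 0
  -u^2·u_x = - 2 A^{3} x^{5}
So the left-hand side equals
  - 2 A^{3} x^{5}
This must equal f(x, y) = 2 x^{5} identically.
Matching coefficients of the independent functions:
  [x^{5}]:  - 2 A^{3} = 2
Solving: A = -1.
Check against the point condition:
  u(1, 0) = -1  ⟹  A = -1  ✓
Hence u(x, y) = - x^{2}.

Answer: u(x, y) = - x^{2}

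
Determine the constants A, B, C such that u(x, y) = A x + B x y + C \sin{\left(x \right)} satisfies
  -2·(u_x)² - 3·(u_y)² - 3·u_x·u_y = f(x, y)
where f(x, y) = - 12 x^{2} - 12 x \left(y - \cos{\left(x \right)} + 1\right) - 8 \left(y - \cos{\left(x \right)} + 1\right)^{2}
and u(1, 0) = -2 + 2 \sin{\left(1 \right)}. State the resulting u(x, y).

Substitute the ansatz u = A x + B x y + C \sin{\left(x \right)} into the left-hand side.
Derivatives of the ansatz:
  u_x = A + B y + C \cos{\left(x \right)}
  u_y = B x
Term by term:
  -2·(u_x)² = - 2 A^{2} - 4 A B y - 4 A C \cos{\left(x \right)} - 2 B^{2} y^{2} - 4 B C y \cos{\left(x \right)} - 2 C^{2} \cos^{2}{\left(x \right)}
  -3·(u_y)² = - 3 B^{2} x^{2}
  -3·u_x·u_y = - 3 A B x - 3 B^{2} x y - 3 B C x \cos{\left(x \right)}
So the left-hand side equals
  - 2 A^{2} - 3 A B x - 4 A B y - 4 A C \cos{\left(x \right)} - 3 B^{2} x^{2} - 3 B^{2} x y - 2 B^{2} y^{2} - 3 B C x \cos{\left(x \right)} - 4 B C y \cos{\left(x \right)} - 2 C^{2} \cos^{2}{\left(x \right)}
This must equal f(x, y) identically; expanded, f = - 12 x^{2} - 12 x y + 12 x \cos{\left(x \right)} - 12 x - 8 y^{2} + 16 y \cos{\left(x \right)} - 16 y - 8 \cos^{2}{\left(x \right)} + 16 \cos{\left(x \right)} - 8.
Matching coefficients of the independent functions:
  [constant term]:  - 2 A^{2} = -8
  [x]:  - 3 A B = -12
  [x^{2}, x y]:  - 3 B^{2} = -12
  [y]:  - 4 A B = -16
  [y^{2}]:  - 2 B^{2} = -8
  [x \cos{\left(x \right)}]:  - 3 B C = 12
  [y \cos{\left(x \right)}]:  - 4 B C = 16
  [\cos{\left(x \right)}]:  - 4 A C = 16
  [\cos^{2}{\left(x \right)}]:  - 2 C^{2} = -8
These equations allow (A, B, C) = (-2, -2, 2) or (2, 2, -2).
Impose the point condition(s):
  u(1, 0) = -2 + 2 \sin{\left(1 \right)}  ⟹  A + C \sin{\left(1 \right)} = -2 + 2 \sin{\left(1 \right)}
Only A = -2, B = -2, C = 2 satisfies everything.
Hence u(x, y) = - 2 x y - 2 x + 2 \sin{\left(x \right)}.

Answer: u(x, y) = - 2 x y - 2 x + 2 \sin{\left(x \right)}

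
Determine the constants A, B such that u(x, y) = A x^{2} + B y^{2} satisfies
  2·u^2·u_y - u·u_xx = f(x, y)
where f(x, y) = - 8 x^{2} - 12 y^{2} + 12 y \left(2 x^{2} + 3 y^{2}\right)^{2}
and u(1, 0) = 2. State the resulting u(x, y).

Substitute the ansatz u = A x^{2} + B y^{2} into the left-hand side.
Derivatives of the ansatz:
  u_y = 2 B y
  u_xx = 2 A
Term by term:
  2·u^2·u_y = 4 A^{2} B x^{4} y + 8 A B^{2} x^{2} y^{3} + 4 B^{3} y^{5}
  -u·u_xx = - 2 A^{2} x^{2} - 2 A B y^{2}
So the left-hand side equals
  4 A^{2} B x^{4} y - 2 A^{2} x^{2} + 8 A B^{2} x^{2} y^{3} - 2 A B y^{2} + 4 B^{3} y^{5}
This must equal f(x, y) identically; expanded, f = 48 x^{4} y + 144 x^{2} y^{3} - 8 x^{2} + 108 y^{5} - 12 y^{2}.
Matching coefficients of the independent functions:
  [x^{2}]:  - 2 A^{2} = -8
  [y^{2}]:  - 2 A B = -12
  [y^{5}]:  4 B^{3} = 108
  [x^{2} y^{3}]:  8 A B^{2} = 144
  [x^{4} y]:  4 A^{2} B = 48
Solving: A = 2, B = 3.
Check against the point condition:
  u(1, 0) = 2  ⟹  A = 2  ✓
Hence u(x, y) = 2 x^{2} + 3 y^{2}.

Answer: u(x, y) = 2 x^{2} + 3 y^{2}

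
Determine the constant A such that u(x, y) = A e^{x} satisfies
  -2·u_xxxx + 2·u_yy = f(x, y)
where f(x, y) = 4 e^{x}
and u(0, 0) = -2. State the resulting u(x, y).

Substitute the ansatz u = A e^{x} into the left-hand side.
Derivatives of the ansatz:
  u_xxxx = A e^{x}
  u_yy = 0
Term by term:
  -2·u_xxxx = - 2 A e^{x}
  2·u_yy = 0
So the left-hand side equals
  - 2 A e^{x}
This must equal f(x, y) = 4 e^{x} identically.
Matching coefficients of the independent functions:
  [e^{x}]:  - 2 A = 4
Solving: A = -2.
Check against the point condition:
  u(0, 0) = -2  ⟹  A = -2  ✓
Hence u(x, y) = - 2 e^{x}.

Answer: u(x, y) = - 2 e^{x}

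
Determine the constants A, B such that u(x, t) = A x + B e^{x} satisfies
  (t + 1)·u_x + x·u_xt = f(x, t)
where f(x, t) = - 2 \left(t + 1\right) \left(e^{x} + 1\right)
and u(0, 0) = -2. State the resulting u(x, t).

Answer: u(x, t) = - 2 x - 2 e^{x}

Derivation:
Substitute the ansatz u = A x + B e^{x} into the left-hand side.
Derivatives of the ansatz:
  u_x = A + B e^{x}
  u_xt = 0
Term by term:
  (t + 1)·u_x = A t + A + B t e^{x} + B e^{x}
  x·u_xt = 0
So the left-hand side equals
  A t + A + B t e^{x} + B e^{x}
This must equal f(x, t) identically; expanded, f = - 2 t e^{x} - 2 t - 2 e^{x} - 2.
Matching coefficients of the independent functions:
  [constant term, t]:  A = -2
  [t e^{x}, e^{x}]:  B = -2
Solving: A = -2, B = -2.
Check against the point condition:
  u(0, 0) = -2  ⟹  B = -2  ✓
Hence u(x, t) = - 2 x - 2 e^{x}.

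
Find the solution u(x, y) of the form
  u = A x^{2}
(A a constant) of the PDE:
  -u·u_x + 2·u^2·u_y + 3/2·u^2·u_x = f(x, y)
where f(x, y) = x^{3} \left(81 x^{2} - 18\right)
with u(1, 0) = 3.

Answer: u(x, y) = 3 x^{2}

Derivation:
Substitute the ansatz u = A x^{2} into the left-hand side.
Derivatives of the ansatz:
  u_x = 2 A x
  u_y = 0
Term by term:
  -u·u_x = - 2 A^{2} x^{3}
  2·u^2·u_y = 0
  3/2·u^2·u_x = 3 A^{3} x^{5}
So the left-hand side equals
  3 A^{3} x^{5} - 2 A^{2} x^{3}
This must equal f(x, y) identically; expanded, f = 81 x^{5} - 18 x^{3}.
Matching coefficients of the independent functions:
  [x^{3}]:  - 2 A^{2} = -18
  [x^{5}]:  3 A^{3} = 81
Solving: A = 3.
Check against the point condition:
  u(1, 0) = 3  ⟹  A = 3  ✓
Hence u(x, y) = 3 x^{2}.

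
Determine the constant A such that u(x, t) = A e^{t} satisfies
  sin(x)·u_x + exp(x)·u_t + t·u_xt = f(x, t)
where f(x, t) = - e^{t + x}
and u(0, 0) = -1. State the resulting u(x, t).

Substitute the ansatz u = A e^{t} into the left-hand side.
Derivatives of the ansatz:
  u_x = 0
  u_t = A e^{t}
  u_xt = 0
Term by term:
  sin(x)·u_x = 0
  exp(x)·u_t = A e^{t} e^{x}
  t·u_xt = 0
So the left-hand side equals
  A e^{t} e^{x}
This must equal f(x, t) identically; expanded, f = - e^{t} e^{x}.
Matching coefficients of the independent functions:
  [e^{t} e^{x}]:  A = -1
Solving: A = -1.
Check against the point condition:
  u(0, 0) = -1  ⟹  A = -1  ✓
Hence u(x, t) = - e^{t}.

Answer: u(x, t) = - e^{t}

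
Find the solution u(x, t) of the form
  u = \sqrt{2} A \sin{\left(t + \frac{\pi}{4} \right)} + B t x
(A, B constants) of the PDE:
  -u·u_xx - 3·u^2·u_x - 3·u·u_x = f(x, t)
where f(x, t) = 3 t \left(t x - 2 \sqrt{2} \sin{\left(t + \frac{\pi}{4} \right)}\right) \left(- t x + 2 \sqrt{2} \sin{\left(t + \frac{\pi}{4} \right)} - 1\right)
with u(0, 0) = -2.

Substitute the ansatz u = \sqrt{2} A \sin{\left(t + \frac{\pi}{4} \right)} + B t x into the left-hand side.
Derivatives of the ansatz:
  u_xx = 0
  u_x = B t
Term by term:
  -u·u_xx = 0
  -3·u^2·u_x = - 6 A^{2} B t \sin^{2}{\left(t + \frac{\pi}{4} \right)} - 6 \sqrt{2} A B^{2} t^{2} x \sin{\left(t + \frac{\pi}{4} \right)} - 3 B^{3} t^{3} x^{2}
  -3·u·u_x = - 3 \sqrt{2} A B t \sin{\left(t + \frac{\pi}{4} \right)} - 3 B^{2} t^{2} x
So the left-hand side equals
  - 6 A^{2} B t \sin^{2}{\left(t + \frac{\pi}{4} \right)} - 6 \sqrt{2} A B^{2} t^{2} x \sin{\left(t + \frac{\pi}{4} \right)} - 3 \sqrt{2} A B t \sin{\left(t + \frac{\pi}{4} \right)} - 3 B^{3} t^{3} x^{2} - 3 B^{2} t^{2} x
This must equal f(x, t) identically; expanded, f = - 3 t^{3} x^{2} + 12 \sqrt{2} t^{2} x \sin{\left(t + \frac{\pi}{4} \right)} - 3 t^{2} x - 24 t \sin^{2}{\left(t + \frac{\pi}{4} \right)} + 6 \sqrt{2} t \sin{\left(t + \frac{\pi}{4} \right)}.
Matching coefficients of the independent functions:
  [t \sin^{2}{\left(t + \frac{\pi}{4} \right)}]:  - 6 A^{2} B = -24
  [t^{2} x]:  - 3 B^{2} = -3
  [t^{3} x^{2}]:  - 3 B^{3} = -3
  [\sqrt{2} t \sin{\left(t + \frac{\pi}{4} \right)}]:  - 3 A B = 6
  [\sqrt{2} t^{2} x \sin{\left(t + \frac{\pi}{4} \right)}]:  - 6 A B^{2} = 12
Solving: A = -2, B = 1.
Check against the point condition:
  u(0, 0) = -2  ⟹  A = -2  ✓
Hence u(x, t) = t x - 2 \sqrt{2} \sin{\left(t + \frac{\pi}{4} \right)}.

Answer: u(x, t) = t x - 2 \sqrt{2} \sin{\left(t + \frac{\pi}{4} \right)}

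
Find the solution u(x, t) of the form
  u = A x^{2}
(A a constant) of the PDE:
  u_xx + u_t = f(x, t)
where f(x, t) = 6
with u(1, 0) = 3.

Substitute the ansatz u = A x^{2} into the left-hand side.
Derivatives of the ansatz:
  u_xx = 2 A
  u_t = 0
Term by term:
  u_xx = 2 A
  u_t = 0
So the left-hand side equals
  2 A
This must equal f(x, t) = 6 identically.
Matching coefficients of the independent functions:
  [constant term]:  2 A = 6
Solving: A = 3.
Check against the point condition:
  u(1, 0) = 3  ⟹  A = 3  ✓
Hence u(x, t) = 3 x^{2}.

Answer: u(x, t) = 3 x^{2}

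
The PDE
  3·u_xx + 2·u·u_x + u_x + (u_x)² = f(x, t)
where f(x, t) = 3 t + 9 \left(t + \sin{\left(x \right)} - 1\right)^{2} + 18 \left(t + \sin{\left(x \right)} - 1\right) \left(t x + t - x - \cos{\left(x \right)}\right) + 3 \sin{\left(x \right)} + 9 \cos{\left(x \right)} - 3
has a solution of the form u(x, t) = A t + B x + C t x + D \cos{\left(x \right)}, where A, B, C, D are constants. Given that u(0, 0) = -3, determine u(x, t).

Substitute the ansatz u = A t + B x + C t x + D \cos{\left(x \right)} into the left-hand side.
Derivatives of the ansatz:
  u_xx = - D \cos{\left(x \right)}
  u_x = B + C t - D \sin{\left(x \right)}
Term by term:
  3·u_xx = - 3 D \cos{\left(x \right)}
  2·u·u_x = 2 A B t + 2 A C t^{2} - 2 A D t \sin{\left(x \right)} + 2 B^{2} x + 4 B C t x - 2 B D x \sin{\left(x \right)} + 2 B D \cos{\left(x \right)} + 2 C^{2} t^{2} x - 2 C D t x \sin{\left(x \right)} + 2 C D t \cos{\left(x \right)} - 2 D^{2} \sin{\left(x \right)} \cos{\left(x \right)}
  u_x = B + C t - D \sin{\left(x \right)}
  (u_x)² = B^{2} + 2 B C t - 2 B D \sin{\left(x \right)} + C^{2} t^{2} - 2 C D t \sin{\left(x \right)} + D^{2} \sin^{2}{\left(x \right)}
So the left-hand side equals
  2 A B t + 2 A C t^{2} - 2 A D t \sin{\left(x \right)} + 2 B^{2} x + B^{2} + 4 B C t x + 2 B C t - 2 B D x \sin{\left(x \right)} - 2 B D \sin{\left(x \right)} + 2 B D \cos{\left(x \right)} + B + 2 C^{2} t^{2} x + C^{2} t^{2} - 2 C D t x \sin{\left(x \right)} - 2 C D t \sin{\left(x \right)} + 2 C D t \cos{\left(x \right)} + C t + D^{2} \sin^{2}{\left(x \right)} - 2 D^{2} \sin{\left(x \right)} \cos{\left(x \right)} - D \sin{\left(x \right)} - 3 D \cos{\left(x \right)}
This must equal f(x, t) identically; expanded, f = 18 t^{2} x + 27 t^{2} + 18 t x \sin{\left(x \right)} - 36 t x + 36 t \sin{\left(x \right)} - 18 t \cos{\left(x \right)} - 33 t - 18 x \sin{\left(x \right)} + 18 x + 9 \sin^{2}{\left(x \right)} - 18 \sin{\left(x \right)} \cos{\left(x \right)} - 15 \sin{\left(x \right)} + 27 \cos{\left(x \right)} + 6.
Matching coefficients of the independent functions:
  [constant term]:  B^{2} + B = 6
  [t]:  2 A B + 2 B C + C = -33
  [t^{2}]:  2 A C + C^{2} = 27
  [x]:  2 B^{2} = 18
  [t x]:  4 B C = -36
  [t \sin{\left(x \right)}]:  - 2 A D - 2 C D = 36
  [t \cos{\left(x \right)}]:  2 C D = -18
  [t^{2} x]:  2 C^{2} = 18
  [x \sin{\left(x \right)}]:  - 2 B D = -18
  [\sin{\left(x \right)} \cos{\left(x \right)}]:  - 2 D^{2} = -18
  [t x \sin{\left(x \right)}]:  - 2 C D = 18
  [\sin{\left(x \right)}]:  - 2 B D - D = -15
  [\sin^{2}{\left(x \right)}]:  D^{2} = 9
  [\cos{\left(x \right)}]:  2 B D - 3 D = 27
Solving: A = 3, B = -3, C = 3, D = -3.
Check against the point condition:
  u(0, 0) = -3  ⟹  D = -3  ✓
Hence u(x, t) = 3 t x + 3 t - 3 x - 3 \cos{\left(x \right)}.

Answer: u(x, t) = 3 t x + 3 t - 3 x - 3 \cos{\left(x \right)}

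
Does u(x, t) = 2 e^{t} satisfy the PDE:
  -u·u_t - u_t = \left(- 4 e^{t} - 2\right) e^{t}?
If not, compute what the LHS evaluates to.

Evaluate each term of the left-hand side for u = 2 e^{t}.
Derivatives:
  u_t = 2 e^{t}
Terms:
  -u·u_t = - 4 e^{2 t}
  -u_t = - 2 e^{t}
Sum: LHS = \left(- 4 e^{t} - 2\right) e^{t}
This is exactly the given right-hand side, so u is a solution.

Answer: Yes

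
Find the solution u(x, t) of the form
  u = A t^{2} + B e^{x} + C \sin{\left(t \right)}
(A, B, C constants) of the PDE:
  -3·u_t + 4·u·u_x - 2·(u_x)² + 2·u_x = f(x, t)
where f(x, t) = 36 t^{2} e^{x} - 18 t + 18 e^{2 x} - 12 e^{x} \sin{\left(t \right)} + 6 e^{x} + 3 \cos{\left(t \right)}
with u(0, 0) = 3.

Substitute the ansatz u = A t^{2} + B e^{x} + C \sin{\left(t \right)} into the left-hand side.
Derivatives of the ansatz:
  u_t = 2 A t + C \cos{\left(t \right)}
  u_x = B e^{x}
Term by term:
  -3·u_t = - 6 A t - 3 C \cos{\left(t \right)}
  4·u·u_x = 4 A B t^{2} e^{x} + 4 B^{2} e^{2 x} + 4 B C e^{x} \sin{\left(t \right)}
  -2·(u_x)² = - 2 B^{2} e^{2 x}
  2·u_x = 2 B e^{x}
So the left-hand side equals
  4 A B t^{2} e^{x} - 6 A t + 2 B^{2} e^{2 x} + 4 B C e^{x} \sin{\left(t \right)} + 2 B e^{x} - 3 C \cos{\left(t \right)}
This must equal f(x, t) = 36 t^{2} e^{x} - 18 t + 18 e^{2 x} - 12 e^{x} \sin{\left(t \right)} + 6 e^{x} + 3 \cos{\left(t \right)} identically.
Matching coefficients of the independent functions:
  [t]:  - 6 A = -18
  [t^{2} e^{x}]:  4 A B = 36
  [e^{x} \sin{\left(t \right)}]:  4 B C = -12
  [e^{x}]:  2 B = 6
  [e^{2 x}]:  2 B^{2} = 18
  [\cos{\left(t \right)}]:  - 3 C = 3
Solving: A = 3, B = 3, C = -1.
Check against the point condition:
  u(0, 0) = 3  ⟹  B = 3  ✓
Hence u(x, t) = 3 t^{2} + 3 e^{x} - \sin{\left(t \right)}.

Answer: u(x, t) = 3 t^{2} + 3 e^{x} - \sin{\left(t \right)}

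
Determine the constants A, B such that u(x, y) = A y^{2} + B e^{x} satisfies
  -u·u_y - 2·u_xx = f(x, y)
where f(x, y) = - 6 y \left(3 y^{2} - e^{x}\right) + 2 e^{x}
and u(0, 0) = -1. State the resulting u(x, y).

Substitute the ansatz u = A y^{2} + B e^{x} into the left-hand side.
Derivatives of the ansatz:
  u_y = 2 A y
  u_xx = B e^{x}
Term by term:
  -u·u_y = - 2 A^{2} y^{3} - 2 A B y e^{x}
  -2·u_xx = - 2 B e^{x}
So the left-hand side equals
  - 2 A^{2} y^{3} - 2 A B y e^{x} - 2 B e^{x}
This must equal f(x, y) identically; expanded, f = - 18 y^{3} + 6 y e^{x} + 2 e^{x}.
Matching coefficients of the independent functions:
  [y^{3}]:  - 2 A^{2} = -18
  [y e^{x}]:  - 2 A B = 6
  [e^{x}]:  - 2 B = 2
Solving: A = 3, B = -1.
Check against the point condition:
  u(0, 0) = -1  ⟹  B = -1  ✓
Hence u(x, y) = 3 y^{2} - e^{x}.

Answer: u(x, y) = 3 y^{2} - e^{x}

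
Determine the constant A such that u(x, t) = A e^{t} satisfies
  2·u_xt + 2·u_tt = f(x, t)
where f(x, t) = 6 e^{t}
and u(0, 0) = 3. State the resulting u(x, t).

Substitute the ansatz u = A e^{t} into the left-hand side.
Derivatives of the ansatz:
  u_xt = 0
  u_tt = A e^{t}
Term by term:
  2·u_xt = 0
  2·u_tt = 2 A e^{t}
So the left-hand side equals
  2 A e^{t}
This must equal f(x, t) = 6 e^{t} identically.
Matching coefficients of the independent functions:
  [e^{t}]:  2 A = 6
Solving: A = 3.
Check against the point condition:
  u(0, 0) = 3  ⟹  A = 3  ✓
Hence u(x, t) = 3 e^{t}.

Answer: u(x, t) = 3 e^{t}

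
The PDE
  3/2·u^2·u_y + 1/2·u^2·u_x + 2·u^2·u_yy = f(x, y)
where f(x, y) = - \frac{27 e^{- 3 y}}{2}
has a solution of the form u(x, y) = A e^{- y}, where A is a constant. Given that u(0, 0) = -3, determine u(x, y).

Substitute the ansatz u = A e^{- y} into the left-hand side.
Derivatives of the ansatz:
  u_y = - A e^{- y}
  u_x = 0
  u_yy = A e^{- y}
Term by term:
  3/2·u^2·u_y = - \frac{3 A^{3} e^{- 3 y}}{2}
  1/2·u^2·u_x = 0
  2·u^2·u_yy = 2 A^{3} e^{- 3 y}
So the left-hand side equals
  \frac{A^{3} e^{- 3 y}}{2}
This must equal f(x, y) = - \frac{27 e^{- 3 y}}{2} identically.
Matching coefficients of the independent functions:
  [e^{- 3 y}]:  \frac{A^{3}}{2} = - \frac{27}{2}
Solving: A = -3.
Check against the point condition:
  u(0, 0) = -3  ⟹  A = -3  ✓
Hence u(x, y) = - 3 e^{- y}.

Answer: u(x, y) = - 3 e^{- y}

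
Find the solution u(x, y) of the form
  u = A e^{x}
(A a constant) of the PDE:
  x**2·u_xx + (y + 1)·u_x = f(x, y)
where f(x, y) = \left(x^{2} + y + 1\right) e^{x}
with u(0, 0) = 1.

Substitute the ansatz u = A e^{x} into the left-hand side.
Derivatives of the ansatz:
  u_xx = A e^{x}
  u_x = A e^{x}
Term by term:
  x**2·u_xx = A x^{2} e^{x}
  (y + 1)·u_x = A y e^{x} + A e^{x}
So the left-hand side equals
  A x^{2} e^{x} + A y e^{x} + A e^{x}
This must equal f(x, y) identically; expanded, f = x^{2} e^{x} + y e^{x} + e^{x}.
Matching coefficients of the independent functions:
  [x^{2} e^{x}, y e^{x}, e^{x}]:  A = 1
Solving: A = 1.
Check against the point condition:
  u(0, 0) = 1  ⟹  A = 1  ✓
Hence u(x, y) = e^{x}.

Answer: u(x, y) = e^{x}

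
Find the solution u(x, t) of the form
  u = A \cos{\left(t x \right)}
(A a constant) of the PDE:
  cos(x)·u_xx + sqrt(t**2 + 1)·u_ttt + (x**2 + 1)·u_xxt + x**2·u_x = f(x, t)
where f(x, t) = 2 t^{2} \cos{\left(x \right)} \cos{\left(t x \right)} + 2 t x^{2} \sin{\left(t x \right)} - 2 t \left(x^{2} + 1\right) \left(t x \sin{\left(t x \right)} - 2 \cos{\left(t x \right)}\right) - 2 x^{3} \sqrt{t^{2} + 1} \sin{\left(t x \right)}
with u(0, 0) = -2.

Answer: u(x, t) = - 2 \cos{\left(t x \right)}

Derivation:
Substitute the ansatz u = A \cos{\left(t x \right)} into the left-hand side.
Derivatives of the ansatz:
  u_xx = - A t^{2} \cos{\left(t x \right)}
  u_ttt = A x^{3} \sin{\left(t x \right)}
  u_xxt = A t^{2} x \sin{\left(t x \right)} - 2 A t \cos{\left(t x \right)}
  u_x = - A t \sin{\left(t x \right)}
Term by term:
  cos(x)·u_xx = - A t^{2} \cos{\left(x \right)} \cos{\left(t x \right)}
  sqrt(t**2 + 1)·u_ttt = A x^{3} \sqrt{t^{2} + 1} \sin{\left(t x \right)}
  (x**2 + 1)·u_xxt = A t^{2} x^{3} \sin{\left(t x \right)} + A t^{2} x \sin{\left(t x \right)} - 2 A t x^{2} \cos{\left(t x \right)} - 2 A t \cos{\left(t x \right)}
  x**2·u_x = - A t x^{2} \sin{\left(t x \right)}
So the left-hand side equals
  A t^{2} x^{3} \sin{\left(t x \right)} + A t^{2} x \sin{\left(t x \right)} - A t^{2} \cos{\left(x \right)} \cos{\left(t x \right)} - A t x^{2} \sin{\left(t x \right)} - 2 A t x^{2} \cos{\left(t x \right)} - 2 A t \cos{\left(t x \right)} + A x^{3} \sqrt{t^{2} + 1} \sin{\left(t x \right)}
This must equal f(x, t) identically; expanded, f = - 2 t^{2} x^{3} \sin{\left(t x \right)} - 2 t^{2} x \sin{\left(t x \right)} + 2 t^{2} \cos{\left(x \right)} \cos{\left(t x \right)} + 2 t x^{2} \sin{\left(t x \right)} + 4 t x^{2} \cos{\left(t x \right)} + 4 t \cos{\left(t x \right)} - 2 x^{3} \sqrt{t^{2} + 1} \sin{\left(t x \right)}.
Matching coefficients of the independent functions:
  [t \cos{\left(t x \right)}, t x^{2} \cos{\left(t x \right)}]:  - 2 A = 4
  [t x^{2} \sin{\left(t x \right)}, t^{2} \cos{\left(x \right)} \cos{\left(t x \right)}]:  - A = 2
  [t^{2} x \sin{\left(t x \right)}, t^{2} x^{3} \sin{\left(t x \right)}, x^{3} \sqrt{t^{2} + 1} \sin{\left(t x \right)}]:  A = -2
Solving: A = -2.
Check against the point condition:
  u(0, 0) = -2  ⟹  A = -2  ✓
Hence u(x, t) = - 2 \cos{\left(t x \right)}.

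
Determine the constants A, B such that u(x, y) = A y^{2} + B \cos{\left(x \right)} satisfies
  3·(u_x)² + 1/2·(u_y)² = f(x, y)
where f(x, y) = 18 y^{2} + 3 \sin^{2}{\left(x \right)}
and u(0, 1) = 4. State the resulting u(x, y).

Substitute the ansatz u = A y^{2} + B \cos{\left(x \right)} into the left-hand side.
Derivatives of the ansatz:
  u_x = - B \sin{\left(x \right)}
  u_y = 2 A y
Term by term:
  3·(u_x)² = 3 B^{2} \sin^{2}{\left(x \right)}
  1/2·(u_y)² = 2 A^{2} y^{2}
So the left-hand side equals
  2 A^{2} y^{2} + 3 B^{2} \sin^{2}{\left(x \right)}
This must equal f(x, y) = 18 y^{2} + 3 \sin^{2}{\left(x \right)} identically.
Matching coefficients of the independent functions:
  [y^{2}]:  2 A^{2} = 18
  [\sin^{2}{\left(x \right)}]:  3 B^{2} = 3
These equations allow (A, B) = (-3, -1) or (-3, 1) or (3, -1) or (3, 1).
Impose the point condition(s):
  u(0, 1) = 4  ⟹  A + B = 4
Only A = 3, B = 1 satisfies everything.
Hence u(x, y) = 3 y^{2} + \cos{\left(x \right)}.

Answer: u(x, y) = 3 y^{2} + \cos{\left(x \right)}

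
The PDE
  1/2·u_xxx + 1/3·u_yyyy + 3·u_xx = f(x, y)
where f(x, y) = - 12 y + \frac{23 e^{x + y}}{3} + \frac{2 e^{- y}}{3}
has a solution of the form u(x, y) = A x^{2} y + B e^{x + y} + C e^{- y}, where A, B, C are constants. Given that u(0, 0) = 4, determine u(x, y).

Answer: u(x, y) = - 2 x^{2} y + 2 e^{x + y} + 2 e^{- y}

Derivation:
Substitute the ansatz u = A x^{2} y + B e^{x + y} + C e^{- y} into the left-hand side.
Derivatives of the ansatz:
  u_xxx = B e^{x} e^{y}
  u_yyyy = B e^{x} e^{y} + C e^{- y}
  u_xx = 2 A y + B e^{x} e^{y}
Term by term:
  1/2·u_xxx = \frac{B e^{x} e^{y}}{2}
  1/3·u_yyyy = \frac{B e^{x} e^{y}}{3} + \frac{C e^{- y}}{3}
  3·u_xx = 6 A y + 3 B e^{x} e^{y}
So the left-hand side equals
  6 A y + \frac{23 B e^{x} e^{y}}{6} + \frac{C e^{- y}}{3}
This must equal f(x, y) identically; expanded, f = - 12 y + \frac{23 e^{x} e^{y}}{3} + \frac{2 e^{- y}}{3}.
Matching coefficients of the independent functions:
  [y]:  6 A = -12
  [e^{x} e^{y}]:  \frac{23 B}{6} = \frac{23}{3}
  [e^{- y}]:  \frac{C}{3} = \frac{2}{3}
Solving: A = -2, B = 2, C = 2.
Check against the point condition:
  u(0, 0) = 4  ⟹  B + C = 4  ✓
Hence u(x, y) = - 2 x^{2} y + 2 e^{x + y} + 2 e^{- y}.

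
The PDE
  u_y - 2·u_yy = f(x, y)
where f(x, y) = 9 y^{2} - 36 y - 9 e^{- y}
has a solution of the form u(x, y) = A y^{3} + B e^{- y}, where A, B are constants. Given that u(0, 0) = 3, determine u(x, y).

Substitute the ansatz u = A y^{3} + B e^{- y} into the left-hand side.
Derivatives of the ansatz:
  u_y = 3 A y^{2} - B e^{- y}
  u_yy = 6 A y + B e^{- y}
Term by term:
  u_y = 3 A y^{2} - B e^{- y}
  -2·u_yy = - 12 A y - 2 B e^{- y}
So the left-hand side equals
  3 A y^{2} - 12 A y - 3 B e^{- y}
This must equal f(x, y) = 9 y^{2} - 36 y - 9 e^{- y} identically.
Matching coefficients of the independent functions:
  [y]:  - 12 A = -36
  [y^{2}]:  3 A = 9
  [e^{- y}]:  - 3 B = -9
Solving: A = 3, B = 3.
Check against the point condition:
  u(0, 0) = 3  ⟹  B = 3  ✓
Hence u(x, y) = 3 y^{3} + 3 e^{- y}.

Answer: u(x, y) = 3 y^{3} + 3 e^{- y}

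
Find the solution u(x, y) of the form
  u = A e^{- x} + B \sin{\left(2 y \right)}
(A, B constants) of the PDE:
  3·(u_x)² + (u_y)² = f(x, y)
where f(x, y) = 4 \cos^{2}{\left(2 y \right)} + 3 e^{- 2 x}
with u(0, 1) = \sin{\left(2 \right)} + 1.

Substitute the ansatz u = A e^{- x} + B \sin{\left(2 y \right)} into the left-hand side.
Derivatives of the ansatz:
  u_x = - A e^{- x}
  u_y = 2 B \cos{\left(2 y \right)}
Term by term:
  3·(u_x)² = 3 A^{2} e^{- 2 x}
  (u_y)² = 4 B^{2} \cos^{2}{\left(2 y \right)}
So the left-hand side equals
  3 A^{2} e^{- 2 x} + 4 B^{2} \cos^{2}{\left(2 y \right)}
This must equal f(x, y) = 4 \cos^{2}{\left(2 y \right)} + 3 e^{- 2 x} identically.
Matching coefficients of the independent functions:
  [e^{- 2 x}]:  3 A^{2} = 3
  [\cos^{2}{\left(2 y \right)}]:  4 B^{2} = 4
These equations allow (A, B) = (-1, -1) or (-1, 1) or (1, -1) or (1, 1).
Impose the point condition(s):
  u(0, 1) = \sin{\left(2 \right)} + 1  ⟹  A + B \sin{\left(2 \right)} = \sin{\left(2 \right)} + 1
Only A = 1, B = 1 satisfies everything.
Hence u(x, y) = \sin{\left(2 y \right)} + e^{- x}.

Answer: u(x, y) = \sin{\left(2 y \right)} + e^{- x}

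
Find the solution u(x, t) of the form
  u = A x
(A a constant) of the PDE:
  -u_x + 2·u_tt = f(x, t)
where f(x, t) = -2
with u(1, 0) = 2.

Substitute the ansatz u = A x into the left-hand side.
Derivatives of the ansatz:
  u_x = A
  u_tt = 0
Term by term:
  -u_x = - A
  2·u_tt = 0
So the left-hand side equals
  - A
This must equal f(x, t) = -2 identically.
Matching coefficients of the independent functions:
  [constant term]:  - A = -2
Solving: A = 2.
Check against the point condition:
  u(1, 0) = 2  ⟹  A = 2  ✓
Hence u(x, t) = 2 x.

Answer: u(x, t) = 2 x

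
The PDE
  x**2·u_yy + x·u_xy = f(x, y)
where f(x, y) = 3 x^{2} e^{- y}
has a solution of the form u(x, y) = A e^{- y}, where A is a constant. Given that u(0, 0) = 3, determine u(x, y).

Substitute the ansatz u = A e^{- y} into the left-hand side.
Derivatives of the ansatz:
  u_yy = A e^{- y}
  u_xy = 0
Term by term:
  x**2·u_yy = A x^{2} e^{- y}
  x·u_xy = 0
So the left-hand side equals
  A x^{2} e^{- y}
This must equal f(x, y) = 3 x^{2} e^{- y} identically.
Matching coefficients of the independent functions:
  [x^{2} e^{- y}]:  A = 3
Solving: A = 3.
Check against the point condition:
  u(0, 0) = 3  ⟹  A = 3  ✓
Hence u(x, y) = 3 e^{- y}.

Answer: u(x, y) = 3 e^{- y}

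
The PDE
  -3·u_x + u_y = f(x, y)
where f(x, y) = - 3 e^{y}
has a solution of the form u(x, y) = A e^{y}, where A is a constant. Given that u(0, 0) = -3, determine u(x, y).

Substitute the ansatz u = A e^{y} into the left-hand side.
Derivatives of the ansatz:
  u_x = 0
  u_y = A e^{y}
Term by term:
  -3·u_x = 0
  u_y = A e^{y}
So the left-hand side equals
  A e^{y}
This must equal f(x, y) = - 3 e^{y} identically.
Matching coefficients of the independent functions:
  [e^{y}]:  A = -3
Solving: A = -3.
Check against the point condition:
  u(0, 0) = -3  ⟹  A = -3  ✓
Hence u(x, y) = - 3 e^{y}.

Answer: u(x, y) = - 3 e^{y}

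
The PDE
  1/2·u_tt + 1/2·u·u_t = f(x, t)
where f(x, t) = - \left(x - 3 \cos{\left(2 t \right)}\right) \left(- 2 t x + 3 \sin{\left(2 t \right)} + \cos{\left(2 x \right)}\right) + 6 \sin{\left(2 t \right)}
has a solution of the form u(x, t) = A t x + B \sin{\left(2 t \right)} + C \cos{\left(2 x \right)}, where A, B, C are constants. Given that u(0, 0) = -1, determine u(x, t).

Substitute the ansatz u = A t x + B \sin{\left(2 t \right)} + C \cos{\left(2 x \right)} into the left-hand side.
Derivatives of the ansatz:
  u_tt = - 4 B \sin{\left(2 t \right)}
  u_t = A x + 2 B \cos{\left(2 t \right)}
Term by term:
  1/2·u_tt = - 2 B \sin{\left(2 t \right)}
  1/2·u·u_t = \frac{A^{2} t x^{2}}{2} + A B t x \cos{\left(2 t \right)} + \frac{A B x \sin{\left(2 t \right)}}{2} + \frac{A C x \cos{\left(2 x \right)}}{2} + B^{2} \sin{\left(2 t \right)} \cos{\left(2 t \right)} + B C \cos{\left(2 t \right)} \cos{\left(2 x \right)}
So the left-hand side equals
  \frac{A^{2} t x^{2}}{2} + A B t x \cos{\left(2 t \right)} + \frac{A B x \sin{\left(2 t \right)}}{2} + \frac{A C x \cos{\left(2 x \right)}}{2} + B^{2} \sin{\left(2 t \right)} \cos{\left(2 t \right)} + B C \cos{\left(2 t \right)} \cos{\left(2 x \right)} - 2 B \sin{\left(2 t \right)}
This must equal f(x, t) identically; expanded, f = 2 t x^{2} - 6 t x \cos{\left(2 t \right)} - 3 x \sin{\left(2 t \right)} - x \cos{\left(2 x \right)} + 9 \sin{\left(2 t \right)} \cos{\left(2 t \right)} + 6 \sin{\left(2 t \right)} + 3 \cos{\left(2 t \right)} \cos{\left(2 x \right)}.
Matching coefficients of the independent functions:
  [t x^{2}]:  \frac{A^{2}}{2} = 2
  [x \sin{\left(2 t \right)}]:  \frac{A B}{2} = -3
  [x \cos{\left(2 x \right)}]:  \frac{A C}{2} = -1
  [\sin{\left(2 t \right)} \cos{\left(2 t \right)}]:  B^{2} = 9
  [\cos{\left(2 t \right)} \cos{\left(2 x \right)}]:  B C = 3
  [t x \cos{\left(2 t \right)}]:  A B = -6
  [\sin{\left(2 t \right)}]:  - 2 B = 6
Solving: A = 2, B = -3, C = -1.
Check against the point condition:
  u(0, 0) = -1  ⟹  C = -1  ✓
Hence u(x, t) = 2 t x - 3 \sin{\left(2 t \right)} - \cos{\left(2 x \right)}.

Answer: u(x, t) = 2 t x - 3 \sin{\left(2 t \right)} - \cos{\left(2 x \right)}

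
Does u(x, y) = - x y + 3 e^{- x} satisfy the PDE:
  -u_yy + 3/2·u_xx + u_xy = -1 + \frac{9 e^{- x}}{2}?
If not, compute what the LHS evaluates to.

Evaluate each term of the left-hand side for u = - x y + 3 e^{- x}.
Derivatives:
  u_yy = 0
  u_xx = 3 e^{- x}
  u_xy = -1
Terms:
  -u_yy = 0
  3/2·u_xx = \frac{9 e^{- x}}{2}
  u_xy = -1
Sum: LHS = -1 + \frac{9 e^{- x}}{2}
This is exactly the given right-hand side, so u is a solution.

Answer: Yes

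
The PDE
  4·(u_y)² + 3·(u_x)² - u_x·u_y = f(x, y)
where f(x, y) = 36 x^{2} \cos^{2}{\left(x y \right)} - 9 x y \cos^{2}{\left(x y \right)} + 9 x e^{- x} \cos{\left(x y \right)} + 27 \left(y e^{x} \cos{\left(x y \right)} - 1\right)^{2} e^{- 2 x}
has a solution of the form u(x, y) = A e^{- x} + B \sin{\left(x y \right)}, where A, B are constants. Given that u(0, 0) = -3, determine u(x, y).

Substitute the ansatz u = A e^{- x} + B \sin{\left(x y \right)} into the left-hand side.
Derivatives of the ansatz:
  u_y = B x \cos{\left(x y \right)}
  u_x = - A e^{- x} + B y \cos{\left(x y \right)}
Term by term:
  4·(u_y)² = 4 B^{2} x^{2} \cos^{2}{\left(x y \right)}
  3·(u_x)² = 3 A^{2} e^{- 2 x} - 6 A B y e^{- x} \cos{\left(x y \right)} + 3 B^{2} y^{2} \cos^{2}{\left(x y \right)}
  -u_x·u_y = A B x e^{- x} \cos{\left(x y \right)} - B^{2} x y \cos^{2}{\left(x y \right)}
So the left-hand side equals
  3 A^{2} e^{- 2 x} + A B x e^{- x} \cos{\left(x y \right)} - 6 A B y e^{- x} \cos{\left(x y \right)} + 4 B^{2} x^{2} \cos^{2}{\left(x y \right)} - B^{2} x y \cos^{2}{\left(x y \right)} + 3 B^{2} y^{2} \cos^{2}{\left(x y \right)}
This must equal f(x, y) identically; expanded, f = 36 x^{2} \cos^{2}{\left(x y \right)} - 9 x y \cos^{2}{\left(x y \right)} + 9 x e^{- x} \cos{\left(x y \right)} + 27 y^{2} \cos^{2}{\left(x y \right)} - 54 y e^{- x} \cos{\left(x y \right)} + 27 e^{- 2 x}.
Matching coefficients of the independent functions:
  [x^{2} \cos^{2}{\left(x y \right)}]:  4 B^{2} = 36
  [y^{2} \cos^{2}{\left(x y \right)}]:  3 B^{2} = 27
  [x y \cos^{2}{\left(x y \right)}]:  - B^{2} = -9
  [x e^{- x} \cos{\left(x y \right)}]:  A B = 9
  [y e^{- x} \cos{\left(x y \right)}]:  - 6 A B = -54
  [e^{- 2 x}]:  3 A^{2} = 27
These equations allow (A, B) = (-3, -3) or (3, 3).
Impose the point condition(s):
  u(0, 0) = -3  ⟹  A = -3
Only A = -3, B = -3 satisfies everything.
Hence u(x, y) = - 3 \sin{\left(x y \right)} - 3 e^{- x}.

Answer: u(x, y) = - 3 \sin{\left(x y \right)} - 3 e^{- x}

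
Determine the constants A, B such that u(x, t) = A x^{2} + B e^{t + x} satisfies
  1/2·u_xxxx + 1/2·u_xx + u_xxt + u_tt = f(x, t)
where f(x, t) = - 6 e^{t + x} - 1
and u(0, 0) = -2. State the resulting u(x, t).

Substitute the ansatz u = A x^{2} + B e^{t + x} into the left-hand side.
Derivatives of the ansatz:
  u_xxxx = B e^{t} e^{x}
  u_xx = 2 A + B e^{t} e^{x}
  u_xxt = B e^{t} e^{x}
  u_tt = B e^{t} e^{x}
Term by term:
  1/2·u_xxxx = \frac{B e^{t} e^{x}}{2}
  1/2·u_xx = A + \frac{B e^{t} e^{x}}{2}
  u_xxt = B e^{t} e^{x}
  u_tt = B e^{t} e^{x}
So the left-hand side equals
  A + 3 B e^{t} e^{x}
This must equal f(x, t) identically; expanded, f = - 6 e^{t} e^{x} - 1.
Matching coefficients of the independent functions:
  [constant term]:  A = -1
  [e^{t} e^{x}]:  3 B = -6
Solving: A = -1, B = -2.
Check against the point condition:
  u(0, 0) = -2  ⟹  B = -2  ✓
Hence u(x, t) = - x^{2} - 2 e^{t + x}.

Answer: u(x, t) = - x^{2} - 2 e^{t + x}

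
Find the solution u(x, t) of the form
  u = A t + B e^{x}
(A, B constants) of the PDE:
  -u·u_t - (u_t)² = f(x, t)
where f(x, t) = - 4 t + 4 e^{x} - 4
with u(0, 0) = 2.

Substitute the ansatz u = A t + B e^{x} into the left-hand side.
Derivatives of the ansatz:
  u_t = A
Term by term:
  -u·u_t = - A^{2} t - A B e^{x}
  -(u_t)² = - A^{2}
So the left-hand side equals
  - A^{2} t - A^{2} - A B e^{x}
This must equal f(x, t) = - 4 t + 4 e^{x} - 4 identically.
Matching coefficients of the independent functions:
  [constant term, t]:  - A^{2} = -4
  [e^{x}]:  - A B = 4
These equations allow (A, B) = (-2, 2) or (2, -2).
Impose the point condition(s):
  u(0, 0) = 2  ⟹  B = 2
Only A = -2, B = 2 satisfies everything.
Hence u(x, t) = - 2 t + 2 e^{x}.

Answer: u(x, t) = - 2 t + 2 e^{x}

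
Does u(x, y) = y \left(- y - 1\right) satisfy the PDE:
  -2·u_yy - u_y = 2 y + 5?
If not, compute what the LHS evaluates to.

Evaluate each term of the left-hand side for u = y \left(- y - 1\right).
Derivatives:
  u_yy = -2
  u_y = - 2 y - 1
Terms:
  -2·u_yy = 4
  -u_y = 2 y + 1
Sum: LHS = 2 y + 5
This is exactly the given right-hand side, so u is a solution.

Answer: Yes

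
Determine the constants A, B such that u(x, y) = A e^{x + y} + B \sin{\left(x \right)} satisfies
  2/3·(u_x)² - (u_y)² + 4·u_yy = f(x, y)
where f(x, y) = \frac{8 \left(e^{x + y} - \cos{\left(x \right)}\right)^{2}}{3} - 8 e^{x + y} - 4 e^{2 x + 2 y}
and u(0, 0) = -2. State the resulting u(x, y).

Substitute the ansatz u = A e^{x + y} + B \sin{\left(x \right)} into the left-hand side.
Derivatives of the ansatz:
  u_x = A e^{x} e^{y} + B \cos{\left(x \right)}
  u_y = A e^{x} e^{y}
  u_yy = A e^{x} e^{y}
Term by term:
  2/3·(u_x)² = \frac{2 A^{2} e^{2 x} e^{2 y}}{3} + \frac{4 A B e^{x} e^{y} \cos{\left(x \right)}}{3} + \frac{2 B^{2} \cos^{2}{\left(x \right)}}{3}
  -(u_y)² = - A^{2} e^{2 x} e^{2 y}
  4·u_yy = 4 A e^{x} e^{y}
So the left-hand side equals
  - \frac{A^{2} e^{2 x} e^{2 y}}{3} + \frac{4 A B e^{x} e^{y} \cos{\left(x \right)}}{3} + 4 A e^{x} e^{y} + \frac{2 B^{2} \cos^{2}{\left(x \right)}}{3}
This must equal f(x, y) identically; expanded, f = - \frac{4 e^{2 x} e^{2 y}}{3} - \frac{16 e^{x} e^{y} \cos{\left(x \right)}}{3} - 8 e^{x} e^{y} + \frac{8 \cos^{2}{\left(x \right)}}{3}.
Matching coefficients of the independent functions:
  [e^{x} e^{y}]:  4 A = -8
  [e^{2 x} e^{2 y}]:  - \frac{A^{2}}{3} = - \frac{4}{3}
  [e^{x} e^{y} \cos{\left(x \right)}]:  \frac{4 A B}{3} = - \frac{16}{3}
  [\cos^{2}{\left(x \right)}]:  \frac{2 B^{2}}{3} = \frac{8}{3}
Solving: A = -2, B = 2.
Check against the point condition:
  u(0, 0) = -2  ⟹  A = -2  ✓
Hence u(x, y) = - 2 e^{x + y} + 2 \sin{\left(x \right)}.

Answer: u(x, y) = - 2 e^{x + y} + 2 \sin{\left(x \right)}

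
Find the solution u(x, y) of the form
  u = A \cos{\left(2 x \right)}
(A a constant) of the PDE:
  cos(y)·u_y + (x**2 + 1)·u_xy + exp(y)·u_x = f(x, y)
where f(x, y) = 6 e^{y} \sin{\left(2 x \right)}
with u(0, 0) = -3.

Substitute the ansatz u = A \cos{\left(2 x \right)} into the left-hand side.
Derivatives of the ansatz:
  u_y = 0
  u_xy = 0
  u_x = - 2 A \sin{\left(2 x \right)}
Term by term:
  cos(y)·u_y = 0
  (x**2 + 1)·u_xy = 0
  exp(y)·u_x = - 2 A e^{y} \sin{\left(2 x \right)}
So the left-hand side equals
  - 2 A e^{y} \sin{\left(2 x \right)}
This must equal f(x, y) = 6 e^{y} \sin{\left(2 x \right)} identically.
Matching coefficients of the independent functions:
  [e^{y} \sin{\left(2 x \right)}]:  - 2 A = 6
Solving: A = -3.
Check against the point condition:
  u(0, 0) = -3  ⟹  A = -3  ✓
Hence u(x, y) = - 3 \cos{\left(2 x \right)}.

Answer: u(x, y) = - 3 \cos{\left(2 x \right)}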